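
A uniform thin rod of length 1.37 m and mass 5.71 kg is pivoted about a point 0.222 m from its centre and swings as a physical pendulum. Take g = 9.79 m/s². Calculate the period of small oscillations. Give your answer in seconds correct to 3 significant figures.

1.93 s

For a physical pendulum T = 2π√(I/(mgd)), with d = 0.2220 m from pivot to centre of mass.
I_cm = mL²/12 = 5.71 × 1.37²/12 = 0.8931 kg·m²; I = I_cm + md² = 0.8931 + 5.71 × 0.2220² = 1.175 kg·m².
T = 2π√(1.175/(5.71 × 9.79 × 0.2220)) = 1.93 s.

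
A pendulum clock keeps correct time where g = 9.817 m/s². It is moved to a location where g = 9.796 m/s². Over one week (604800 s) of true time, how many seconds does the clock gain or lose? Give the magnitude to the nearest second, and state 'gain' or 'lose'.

The clock's period scales as T ∝ 1/√g, so T'/T = √(9.817/9.796) = 1.00107.
In 604800 s of true time the clock registers 604800/1.00107 = 604152.8 s, so it loses 647 s.

lose 647 s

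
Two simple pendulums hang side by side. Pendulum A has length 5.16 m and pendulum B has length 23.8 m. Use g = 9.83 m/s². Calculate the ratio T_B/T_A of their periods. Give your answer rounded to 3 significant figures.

T ∝ √L, so T_B/T_A = √(L_B/L_A) = √(23.8/5.16) = 2.15.

2.15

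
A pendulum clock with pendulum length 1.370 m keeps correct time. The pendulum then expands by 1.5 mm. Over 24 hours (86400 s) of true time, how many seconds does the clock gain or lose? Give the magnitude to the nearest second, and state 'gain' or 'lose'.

lose 47 s

T ∝ √L, so T'/T = √(1.37150/1.370) = 1.00055.
In 86400 s of true time the clock registers 86400/1.00055 = 86352.7 s, so it loses 47 s.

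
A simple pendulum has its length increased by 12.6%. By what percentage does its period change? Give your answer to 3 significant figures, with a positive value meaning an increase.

6.11%

T ∝ √L, so T'/T = √(1.126) = 1.061.
Percentage change in T = (1.061 − 1) × 100% = 6.11%.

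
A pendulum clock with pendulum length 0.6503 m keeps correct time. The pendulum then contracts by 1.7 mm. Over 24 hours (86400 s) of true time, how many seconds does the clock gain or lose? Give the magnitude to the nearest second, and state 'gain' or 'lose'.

gain 113 s

T ∝ √L, so T'/T = √(0.64860/0.6503) = 0.998692.
In 86400 s of true time the clock registers 86400/0.998692 = 86513.2 s, so it gains 113 s.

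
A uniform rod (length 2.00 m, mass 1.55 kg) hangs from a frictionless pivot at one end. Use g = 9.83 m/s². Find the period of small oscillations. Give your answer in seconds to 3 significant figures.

For a physical pendulum T = 2π√(I/(mgd)), with d = 1.000 m from pivot to centre of mass.
I_cm = mL²/12 = 1.55 × 2.00²/12 = 0.5167 kg·m²; I = I_cm + md² = 0.5167 + 1.55 × 1.000² = 2.067 kg·m².
T = 2π√(2.067/(1.55 × 9.83 × 1.000)) = 2.31 s.

2.31 s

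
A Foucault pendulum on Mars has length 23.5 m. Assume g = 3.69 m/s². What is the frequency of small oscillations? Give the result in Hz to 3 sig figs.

0.0631 Hz

T = 2π√(L/g) = 2π√(23.5/3.69) = 15.86 s, so f = 1/T = 0.0631 Hz.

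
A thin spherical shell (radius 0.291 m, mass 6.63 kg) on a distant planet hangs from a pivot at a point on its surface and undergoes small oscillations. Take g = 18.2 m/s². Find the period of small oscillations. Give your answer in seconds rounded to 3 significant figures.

1.03 s

I_cm = (2/3)mr² = 0.3743 kg·m². The pivot is at distance d = 0.291 m from the centre of mass.
By the parallel-axis theorem, I = I_cm + md² = 0.3743 + 0.5614 = 0.9357 kg·m².
T = 2π√(I/(mgd)) = 2π√(0.9357/(6.63 × 18.2 × 0.291)) = 1.03 s.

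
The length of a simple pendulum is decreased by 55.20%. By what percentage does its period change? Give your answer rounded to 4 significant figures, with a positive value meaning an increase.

T ∝ √L, so T'/T = √(0.44800) = 0.66933.
Percentage change in T = (0.66933 − 1) × 100% = -33.07%.

-33.07%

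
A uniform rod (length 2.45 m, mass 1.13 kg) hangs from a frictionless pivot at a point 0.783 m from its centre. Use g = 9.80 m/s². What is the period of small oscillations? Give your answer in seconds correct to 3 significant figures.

For a physical pendulum T = 2π√(I/(mgd)), with d = 0.7830 m from pivot to centre of mass.
I_cm = mL²/12 = 1.13 × 2.45²/12 = 0.5652 kg·m²; I = I_cm + md² = 0.5652 + 1.13 × 0.7830² = 1.258 kg·m².
T = 2π√(1.258/(1.13 × 9.80 × 0.7830)) = 2.39 s.

2.39 s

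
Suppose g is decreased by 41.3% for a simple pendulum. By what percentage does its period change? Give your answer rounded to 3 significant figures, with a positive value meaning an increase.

30.5%

T ∝ 1/√g, so T'/T = 1/√(0.5870) = 1.305.
Percentage change in T = (1.305 − 1) × 100% = 30.5%.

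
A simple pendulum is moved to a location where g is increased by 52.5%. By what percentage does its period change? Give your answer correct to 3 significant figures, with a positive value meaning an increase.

-19.0%

T ∝ 1/√g, so T'/T = 1/√(1.525) = 0.8098.
Percentage change in T = (0.8098 − 1) × 100% = -19.0%.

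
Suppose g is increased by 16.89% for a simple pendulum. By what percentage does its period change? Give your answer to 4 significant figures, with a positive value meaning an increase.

T ∝ 1/√g, so T'/T = 1/√(1.1689) = 0.92494.
Percentage change in T = (0.92494 − 1) × 100% = -7.506%.

-7.506%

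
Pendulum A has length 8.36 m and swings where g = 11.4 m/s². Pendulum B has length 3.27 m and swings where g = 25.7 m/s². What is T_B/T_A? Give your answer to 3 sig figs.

0.417

T = 2π√(L/g), so T_B/T_A = √((L_B/g_B)/(L_A/g_A)) = √((3.27/25.7)/(8.36/11.4)) = 0.417.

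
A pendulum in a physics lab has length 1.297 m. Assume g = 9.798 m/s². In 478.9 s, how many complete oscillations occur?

T = 2π√(L/g) = 2π√(1.297/9.798) = 2.2860 s.
Number of complete oscillations = ⌊478.9/2.2860⌋ = ⌊209.49⌋ = 209.

209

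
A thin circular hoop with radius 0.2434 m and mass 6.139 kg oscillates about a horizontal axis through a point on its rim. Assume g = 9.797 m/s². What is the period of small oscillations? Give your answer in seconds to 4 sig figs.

I_cm = mr² = 0.36370 kg·m². The pivot is at distance d = 0.2434 m from the centre of mass.
By the parallel-axis theorem, I = I_cm + md² = 0.36370 + 0.36370 = 0.72739 kg·m².
T = 2π√(I/(mgd)) = 2π√(0.72739/(6.139 × 9.797 × 0.2434)) = 1.401 s.

1.401 s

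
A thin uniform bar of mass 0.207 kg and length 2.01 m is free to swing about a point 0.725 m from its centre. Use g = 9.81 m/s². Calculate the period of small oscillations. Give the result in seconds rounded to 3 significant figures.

For a physical pendulum T = 2π√(I/(mgd)), with d = 0.7250 m from pivot to centre of mass.
I_cm = mL²/12 = 0.207 × 2.01²/12 = 0.06969 kg·m²; I = I_cm + md² = 0.06969 + 0.207 × 0.7250² = 0.1785 kg·m².
T = 2π√(0.1785/(0.207 × 9.81 × 0.7250)) = 2.19 s.

2.19 s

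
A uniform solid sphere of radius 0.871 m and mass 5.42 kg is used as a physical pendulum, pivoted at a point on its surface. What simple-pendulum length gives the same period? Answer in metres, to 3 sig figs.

1.22 m

The equivalent simple-pendulum length is L_eq = I/(md), where I is about the pivot and d = 0.8710 m.
I_cm = (2/5)mR² = 1.645 kg·m², so I = I_cm + md² = 1.645 + 4.112 = 5.757 kg·m².
L_eq = 5.757/(5.42 × 0.8710) = 1.22 m.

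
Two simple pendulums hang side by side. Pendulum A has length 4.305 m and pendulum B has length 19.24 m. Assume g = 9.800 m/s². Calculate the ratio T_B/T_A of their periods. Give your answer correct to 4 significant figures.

T ∝ √L, so T_B/T_A = √(L_B/L_A) = √(19.24/4.305) = 2.114.

2.114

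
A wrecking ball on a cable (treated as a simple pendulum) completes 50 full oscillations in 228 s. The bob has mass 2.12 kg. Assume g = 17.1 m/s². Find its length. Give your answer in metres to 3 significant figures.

T = 228/50 = 4.560 s.
From T = 2π√(L/g), L = gT²/(4π²) = 17.1 × 4.560²/(4π²) = 9.01 m.

9.01 m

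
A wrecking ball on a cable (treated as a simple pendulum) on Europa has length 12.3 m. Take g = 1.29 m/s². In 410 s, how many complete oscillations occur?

21

T = 2π√(L/g) = 2π√(12.3/1.29) = 19.40 s.
Number of complete oscillations = ⌊410/19.40⌋ = ⌊21.13⌋ = 21.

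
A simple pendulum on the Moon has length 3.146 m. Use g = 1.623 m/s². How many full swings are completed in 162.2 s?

T = 2π√(L/g) = 2π√(3.146/1.623) = 8.7478 s.
Number of complete oscillations = ⌊162.2/8.7478⌋ = ⌊18.542⌋ = 18.

18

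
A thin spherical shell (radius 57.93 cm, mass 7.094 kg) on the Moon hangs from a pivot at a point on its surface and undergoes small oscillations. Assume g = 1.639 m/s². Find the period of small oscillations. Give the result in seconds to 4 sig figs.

4.822 s

I_cm = (2/3)mr² = 1.5871 kg·m². The pivot is at distance d = 0.5793 m from the centre of mass.
By the parallel-axis theorem, I = I_cm + md² = 1.5871 + 2.3807 = 3.9678 kg·m².
T = 2π√(I/(mgd)) = 2π√(3.9678/(7.094 × 1.639 × 0.5793)) = 4.822 s.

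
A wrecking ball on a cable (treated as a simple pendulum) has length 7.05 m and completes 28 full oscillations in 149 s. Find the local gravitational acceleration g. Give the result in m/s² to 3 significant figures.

9.83 m/s²

T = 149/28 = 5.321 s.
From T = 2π√(L/g), g = 4π²L/T² = 4π² × 7.05/5.321² = 9.83 m/s².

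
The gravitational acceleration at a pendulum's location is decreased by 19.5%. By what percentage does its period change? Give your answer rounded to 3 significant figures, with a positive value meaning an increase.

11.5%

T ∝ 1/√g, so T'/T = 1/√(0.8050) = 1.115.
Percentage change in T = (1.115 − 1) × 100% = 11.5%.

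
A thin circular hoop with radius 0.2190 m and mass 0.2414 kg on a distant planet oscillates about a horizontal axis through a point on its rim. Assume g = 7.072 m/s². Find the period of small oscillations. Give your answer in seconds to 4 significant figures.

1.564 s

I_cm = mr² = 0.011578 kg·m². The pivot is at distance d = 0.2190 m from the centre of mass.
By the parallel-axis theorem, I = I_cm + md² = 0.011578 + 0.011578 = 0.023156 kg·m².
T = 2π√(I/(mgd)) = 2π√(0.023156/(0.2414 × 7.072 × 0.2190)) = 1.564 s.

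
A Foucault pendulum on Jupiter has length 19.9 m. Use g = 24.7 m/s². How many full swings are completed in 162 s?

28

T = 2π√(L/g) = 2π√(19.9/24.7) = 5.640 s.
Number of complete oscillations = ⌊162/5.640⌋ = ⌊28.72⌋ = 28.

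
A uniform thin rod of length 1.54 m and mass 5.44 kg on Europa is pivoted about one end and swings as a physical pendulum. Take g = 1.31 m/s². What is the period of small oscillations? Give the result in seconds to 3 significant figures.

For a physical pendulum T = 2π√(I/(mgd)), with d = 0.7700 m from pivot to centre of mass.
I_cm = mL²/12 = 5.44 × 1.54²/12 = 1.075 kg·m²; I = I_cm + md² = 1.075 + 5.44 × 0.7700² = 4.301 kg·m².
T = 2π√(4.301/(5.44 × 1.31 × 0.7700)) = 5.56 s.

5.56 s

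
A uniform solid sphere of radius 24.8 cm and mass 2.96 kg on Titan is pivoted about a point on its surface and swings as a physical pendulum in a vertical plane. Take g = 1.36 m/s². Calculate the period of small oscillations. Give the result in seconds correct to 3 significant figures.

I_cm = (2/5)mr² = 0.07282 kg·m². The pivot is at distance d = 0.248 m from the centre of mass.
By the parallel-axis theorem, I = I_cm + md² = 0.07282 + 0.1821 = 0.2549 kg·m².
T = 2π√(I/(mgd)) = 2π√(0.2549/(2.96 × 1.36 × 0.248)) = 3.17 s.

3.17 s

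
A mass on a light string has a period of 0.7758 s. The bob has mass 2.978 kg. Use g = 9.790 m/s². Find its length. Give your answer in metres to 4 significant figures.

From T = 2π√(L/g), L = gT²/(4π²) = 9.790 × 0.77580²/(4π²) = 0.1493 m.

0.1493 m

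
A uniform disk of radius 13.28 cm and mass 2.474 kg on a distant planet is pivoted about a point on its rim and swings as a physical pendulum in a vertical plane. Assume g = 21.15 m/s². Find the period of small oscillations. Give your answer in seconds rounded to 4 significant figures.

I_cm = ½mr² = 0.021816 kg·m². The pivot is at distance d = 0.1328 m from the centre of mass.
By the parallel-axis theorem, I = I_cm + md² = 0.021816 + 0.043631 = 0.065447 kg·m².
T = 2π√(I/(mgd)) = 2π√(0.065447/(2.474 × 21.15 × 0.1328)) = 0.6098 s.

0.6098 s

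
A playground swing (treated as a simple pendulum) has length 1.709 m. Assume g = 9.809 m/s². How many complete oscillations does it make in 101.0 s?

38

T = 2π√(L/g) = 2π√(1.709/9.809) = 2.6226 s.
Number of complete oscillations = ⌊101.0/2.6226⌋ = ⌊38.511⌋ = 38.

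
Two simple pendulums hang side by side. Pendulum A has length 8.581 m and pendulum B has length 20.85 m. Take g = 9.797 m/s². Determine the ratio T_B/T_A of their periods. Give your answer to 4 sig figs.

1.559

T ∝ √L, so T_B/T_A = √(L_B/L_A) = √(20.85/8.581) = 1.559.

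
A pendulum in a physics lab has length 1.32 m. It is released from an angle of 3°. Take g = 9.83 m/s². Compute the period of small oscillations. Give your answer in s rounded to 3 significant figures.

2.30 s

T = 2π√(L/g) = 2π√(1.32/9.83) = 2π × 0.3664 = 2.30 s.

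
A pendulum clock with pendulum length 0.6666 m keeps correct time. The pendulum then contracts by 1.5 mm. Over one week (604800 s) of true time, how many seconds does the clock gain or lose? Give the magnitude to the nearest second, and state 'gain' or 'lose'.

T ∝ √L, so T'/T = √(0.66510/0.6666) = 0.998874.
In 604800 s of true time the clock registers 604800/0.998874 = 605481.6 s, so it gains 682 s.

gain 682 s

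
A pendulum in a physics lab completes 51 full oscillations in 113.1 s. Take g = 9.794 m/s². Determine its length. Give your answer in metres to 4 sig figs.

T = 113.1/51 = 2.2176 s.
From T = 2π√(L/g), L = gT²/(4π²) = 9.794 × 2.2176²/(4π²) = 1.220 m.

1.220 m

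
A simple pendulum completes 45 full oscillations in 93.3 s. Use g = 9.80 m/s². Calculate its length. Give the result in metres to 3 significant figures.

1.07 m

T = 93.3/45 = 2.073 s.
From T = 2π√(L/g), L = gT²/(4π²) = 9.80 × 2.073²/(4π²) = 1.07 m.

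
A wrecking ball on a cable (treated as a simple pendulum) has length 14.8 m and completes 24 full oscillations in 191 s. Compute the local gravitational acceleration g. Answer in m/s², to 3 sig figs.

T = 191/24 = 7.958 s.
From T = 2π√(L/g), g = 4π²L/T² = 4π² × 14.8/7.958² = 9.23 m/s².

9.23 m/s²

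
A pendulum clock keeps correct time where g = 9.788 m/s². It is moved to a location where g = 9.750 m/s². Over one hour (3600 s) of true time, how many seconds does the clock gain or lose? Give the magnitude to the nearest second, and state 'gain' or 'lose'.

lose 7 s

The clock's period scales as T ∝ 1/√g, so T'/T = √(9.788/9.750) = 1.00195.
In 3600 s of true time the clock registers 3600/1.00195 = 3593.0 s, so it loses 7 s.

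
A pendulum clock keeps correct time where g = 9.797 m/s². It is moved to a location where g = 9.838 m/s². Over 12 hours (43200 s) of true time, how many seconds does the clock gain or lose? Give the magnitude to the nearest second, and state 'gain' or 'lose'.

The clock's period scales as T ∝ 1/√g, so T'/T = √(9.797/9.838) = 0.997914.
In 43200 s of true time the clock registers 43200/0.997914 = 43290.3 s, so it gains 90 s.

gain 90 s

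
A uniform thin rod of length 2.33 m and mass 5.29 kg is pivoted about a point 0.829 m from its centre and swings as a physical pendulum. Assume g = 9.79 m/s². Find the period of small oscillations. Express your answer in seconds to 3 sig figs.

2.35 s

For a physical pendulum T = 2π√(I/(mgd)), with d = 0.8290 m from pivot to centre of mass.
I_cm = mL²/12 = 5.29 × 2.33²/12 = 2.393 kg·m²; I = I_cm + md² = 2.393 + 5.29 × 0.8290² = 6.029 kg·m².
T = 2π√(6.029/(5.29 × 9.79 × 0.8290)) = 2.35 s.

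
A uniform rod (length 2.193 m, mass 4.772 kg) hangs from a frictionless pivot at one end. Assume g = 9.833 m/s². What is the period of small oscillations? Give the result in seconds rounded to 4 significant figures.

For a physical pendulum T = 2π√(I/(mgd)), with d = 1.0965 m from pivot to centre of mass.
I_cm = mL²/12 = 4.772 × 2.193²/12 = 1.9125 kg·m²; I = I_cm + md² = 1.9125 + 4.772 × 1.0965² = 7.6499 kg·m².
T = 2π√(7.6499/(4.772 × 9.833 × 1.0965)) = 2.423 s.

2.423 s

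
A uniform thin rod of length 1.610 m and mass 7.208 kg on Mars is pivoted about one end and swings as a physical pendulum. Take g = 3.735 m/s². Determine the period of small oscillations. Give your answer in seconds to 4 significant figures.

3.368 s

For a physical pendulum T = 2π√(I/(mgd)), with d = 0.80500 m from pivot to centre of mass.
I_cm = mL²/12 = 7.208 × 1.610²/12 = 1.5570 kg·m²; I = I_cm + md² = 1.5570 + 7.208 × 0.80500² = 6.2280 kg·m².
T = 2π√(6.2280/(7.208 × 3.735 × 0.80500)) = 3.368 s.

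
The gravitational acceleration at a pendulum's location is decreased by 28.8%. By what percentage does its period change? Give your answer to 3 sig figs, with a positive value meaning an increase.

T ∝ 1/√g, so T'/T = 1/√(0.7120) = 1.185.
Percentage change in T = (1.185 − 1) × 100% = 18.5%.

18.5%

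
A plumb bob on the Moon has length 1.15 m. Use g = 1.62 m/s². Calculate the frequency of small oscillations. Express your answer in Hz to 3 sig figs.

0.189 Hz

T = 2π√(L/g) = 2π√(1.15/1.62) = 5.294 s, so f = 1/T = 0.189 Hz.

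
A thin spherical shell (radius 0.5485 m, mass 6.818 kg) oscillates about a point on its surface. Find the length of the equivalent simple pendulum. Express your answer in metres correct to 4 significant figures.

The equivalent simple-pendulum length is L_eq = I/(md), where I is about the pivot and d = 0.54850 m.
I_cm = (2/3)mR² = 1.3675 kg·m², so I = I_cm + md² = 1.3675 + 2.0512 = 3.4187 kg·m².
L_eq = 3.4187/(6.818 × 0.54850) = 0.9142 m.

0.9142 m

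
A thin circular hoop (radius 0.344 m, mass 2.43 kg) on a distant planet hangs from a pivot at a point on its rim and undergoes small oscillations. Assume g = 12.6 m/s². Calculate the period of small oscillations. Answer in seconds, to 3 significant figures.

I_cm = mr² = 0.2876 kg·m². The pivot is at distance d = 0.344 m from the centre of mass.
By the parallel-axis theorem, I = I_cm + md² = 0.2876 + 0.2876 = 0.5751 kg·m².
T = 2π√(I/(mgd)) = 2π√(0.5751/(2.43 × 12.6 × 0.344)) = 1.47 s.

1.47 s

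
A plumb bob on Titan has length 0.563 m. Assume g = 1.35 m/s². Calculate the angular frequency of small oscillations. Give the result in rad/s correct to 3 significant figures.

1.55 rad/s

ω = √(g/L) = √(1.35/0.563) = 1.55 rad/s.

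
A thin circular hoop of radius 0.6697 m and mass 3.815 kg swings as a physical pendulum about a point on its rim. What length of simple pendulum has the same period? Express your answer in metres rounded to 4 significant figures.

1.339 m

The equivalent simple-pendulum length is L_eq = I/(md), where I is about the pivot and d = 0.66970 m.
I_cm = mR² = 1.7110 kg·m², so I = I_cm + md² = 1.7110 + 1.7110 = 3.4220 kg·m².
L_eq = 3.4220/(3.815 × 0.66970) = 1.339 m.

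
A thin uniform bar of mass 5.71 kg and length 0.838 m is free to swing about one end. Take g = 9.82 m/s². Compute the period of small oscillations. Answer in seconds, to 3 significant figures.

For a physical pendulum T = 2π√(I/(mgd)), with d = 0.4190 m from pivot to centre of mass.
I_cm = mL²/12 = 5.71 × 0.838²/12 = 0.3342 kg·m²; I = I_cm + md² = 0.3342 + 5.71 × 0.4190² = 1.337 kg·m².
T = 2π√(1.337/(5.71 × 9.82 × 0.4190)) = 1.50 s.

1.50 s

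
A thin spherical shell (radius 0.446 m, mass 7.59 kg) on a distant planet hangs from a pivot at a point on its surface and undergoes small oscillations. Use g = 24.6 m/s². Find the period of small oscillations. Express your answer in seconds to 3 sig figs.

I_cm = (2/3)mr² = 1.007 kg·m². The pivot is at distance d = 0.446 m from the centre of mass.
By the parallel-axis theorem, I = I_cm + md² = 1.007 + 1.510 = 2.516 kg·m².
T = 2π√(I/(mgd)) = 2π√(2.516/(7.59 × 24.6 × 0.446)) = 1.09 s.

1.09 s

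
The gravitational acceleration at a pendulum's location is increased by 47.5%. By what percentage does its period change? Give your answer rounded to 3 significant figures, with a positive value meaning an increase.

-17.7%

T ∝ 1/√g, so T'/T = 1/√(1.475) = 0.8234.
Percentage change in T = (0.8234 − 1) × 100% = -17.7%.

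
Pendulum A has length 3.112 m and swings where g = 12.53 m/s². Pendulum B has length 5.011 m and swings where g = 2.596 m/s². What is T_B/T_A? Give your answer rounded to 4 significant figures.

2.788

T = 2π√(L/g), so T_B/T_A = √((L_B/g_B)/(L_A/g_A)) = √((5.011/2.596)/(3.112/12.53)) = 2.788.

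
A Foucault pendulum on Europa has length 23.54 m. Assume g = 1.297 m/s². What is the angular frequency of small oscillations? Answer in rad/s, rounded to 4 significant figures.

ω = √(g/L) = √(1.297/23.54) = 0.2347 rad/s.

0.2347 rad/s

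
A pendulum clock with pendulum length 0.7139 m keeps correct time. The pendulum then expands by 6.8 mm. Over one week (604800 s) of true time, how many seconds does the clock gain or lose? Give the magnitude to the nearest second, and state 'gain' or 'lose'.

lose 2860 s

T ∝ √L, so T'/T = √(0.72070/0.7139) = 1.00475.
In 604800 s of true time the clock registers 604800/1.00475 = 601940.0 s, so it loses 2860 s.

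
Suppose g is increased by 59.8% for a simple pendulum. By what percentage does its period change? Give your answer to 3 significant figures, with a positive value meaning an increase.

-20.9%

T ∝ 1/√g, so T'/T = 1/√(1.598) = 0.7911.
Percentage change in T = (0.7911 − 1) × 100% = -20.9%.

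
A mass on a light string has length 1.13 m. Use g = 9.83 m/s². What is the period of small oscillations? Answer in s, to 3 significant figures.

T = 2π√(L/g) = 2π√(1.13/9.83) = 2π × 0.3390 = 2.13 s.

2.13 s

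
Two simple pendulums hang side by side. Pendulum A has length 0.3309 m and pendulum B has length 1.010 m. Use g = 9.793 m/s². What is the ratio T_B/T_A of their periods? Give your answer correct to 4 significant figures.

1.747

T ∝ √L, so T_B/T_A = √(L_B/L_A) = √(1.010/0.3309) = 1.747.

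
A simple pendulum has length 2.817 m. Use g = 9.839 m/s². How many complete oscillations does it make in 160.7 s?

47

T = 2π√(L/g) = 2π√(2.817/9.839) = 3.3620 s.
Number of complete oscillations = ⌊160.7/3.3620⌋ = ⌊47.799⌋ = 47.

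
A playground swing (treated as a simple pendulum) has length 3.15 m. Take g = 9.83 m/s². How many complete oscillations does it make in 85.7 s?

T = 2π√(L/g) = 2π√(3.15/9.83) = 3.557 s.
Number of complete oscillations = ⌊85.7/3.557⌋ = ⌊24.09⌋ = 24.

24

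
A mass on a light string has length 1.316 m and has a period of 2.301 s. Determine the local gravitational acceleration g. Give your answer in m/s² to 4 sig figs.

9.813 m/s²

From T = 2π√(L/g), g = 4π²L/T² = 4π² × 1.316/2.3010² = 9.813 m/s².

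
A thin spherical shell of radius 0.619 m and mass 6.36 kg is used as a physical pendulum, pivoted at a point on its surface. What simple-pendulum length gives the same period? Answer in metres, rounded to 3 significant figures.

The equivalent simple-pendulum length is L_eq = I/(md), where I is about the pivot and d = 0.6190 m.
I_cm = (2/3)mR² = 1.625 kg·m², so I = I_cm + md² = 1.625 + 2.437 = 4.062 kg·m².
L_eq = 4.062/(6.36 × 0.6190) = 1.03 m.

1.03 m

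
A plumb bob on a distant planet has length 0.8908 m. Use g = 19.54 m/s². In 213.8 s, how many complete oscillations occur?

T = 2π√(L/g) = 2π√(0.8908/19.54) = 1.3416 s.
Number of complete oscillations = ⌊213.8/1.3416⌋ = ⌊159.37⌋ = 159.

159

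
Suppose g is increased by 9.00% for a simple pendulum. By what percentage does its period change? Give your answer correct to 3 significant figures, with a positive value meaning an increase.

T ∝ 1/√g, so T'/T = 1/√(1.090) = 0.9578.
Percentage change in T = (0.9578 − 1) × 100% = -4.22%.

-4.22%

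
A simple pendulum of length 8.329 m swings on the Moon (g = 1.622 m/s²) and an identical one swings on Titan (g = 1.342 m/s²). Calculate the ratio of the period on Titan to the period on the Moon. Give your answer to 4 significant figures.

T ∝ 1/√g, so T₂/T₁ = √(g₁/g₂) = √(1.622/1.342) = 1.099.

1.099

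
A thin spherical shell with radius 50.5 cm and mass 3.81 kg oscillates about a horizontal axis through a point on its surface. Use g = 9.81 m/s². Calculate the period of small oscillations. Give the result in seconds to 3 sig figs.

1.84 s

I_cm = (2/3)mr² = 0.6478 kg·m². The pivot is at distance d = 0.505 m from the centre of mass.
By the parallel-axis theorem, I = I_cm + md² = 0.6478 + 0.9716 = 1.619 kg·m².
T = 2π√(I/(mgd)) = 2π√(1.619/(3.81 × 9.81 × 0.505)) = 1.84 s.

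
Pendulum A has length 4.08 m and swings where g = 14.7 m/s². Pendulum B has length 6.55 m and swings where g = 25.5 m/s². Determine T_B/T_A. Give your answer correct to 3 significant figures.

T = 2π√(L/g), so T_B/T_A = √((L_B/g_B)/(L_A/g_A)) = √((6.55/25.5)/(4.08/14.7)) = 0.962.

0.962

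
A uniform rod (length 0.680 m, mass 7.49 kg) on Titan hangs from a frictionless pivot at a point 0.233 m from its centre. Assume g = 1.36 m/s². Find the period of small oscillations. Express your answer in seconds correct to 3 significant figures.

For a physical pendulum T = 2π√(I/(mgd)), with d = 0.2330 m from pivot to centre of mass.
I_cm = mL²/12 = 7.49 × 0.680²/12 = 0.2886 kg·m²; I = I_cm + md² = 0.2886 + 7.49 × 0.2330² = 0.6952 kg·m².
T = 2π√(0.6952/(7.49 × 1.36 × 0.2330)) = 3.40 s.

3.40 s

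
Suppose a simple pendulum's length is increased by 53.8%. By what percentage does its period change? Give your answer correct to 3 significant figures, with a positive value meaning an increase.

T ∝ √L, so T'/T = √(1.538) = 1.240.
Percentage change in T = (1.240 − 1) × 100% = 24.0%.

24.0%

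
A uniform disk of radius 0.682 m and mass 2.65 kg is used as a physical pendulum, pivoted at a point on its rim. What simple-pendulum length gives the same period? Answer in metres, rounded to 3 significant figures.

The equivalent simple-pendulum length is L_eq = I/(md), where I is about the pivot and d = 0.6820 m.
I_cm = ½mR² = 0.6163 kg·m², so I = I_cm + md² = 0.6163 + 1.233 = 1.849 kg·m².
L_eq = 1.849/(2.65 × 0.6820) = 1.02 m.

1.02 m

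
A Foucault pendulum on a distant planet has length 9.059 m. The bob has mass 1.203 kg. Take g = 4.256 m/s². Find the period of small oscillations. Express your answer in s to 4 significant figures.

9.167 s

T = 2π√(L/g) = 2π√(9.059/4.256) = 2π × 1.4589 = 9.167 s.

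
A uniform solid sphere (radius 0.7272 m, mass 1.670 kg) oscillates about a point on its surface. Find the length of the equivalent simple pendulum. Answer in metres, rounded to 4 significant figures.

1.018 m

The equivalent simple-pendulum length is L_eq = I/(md), where I is about the pivot and d = 0.72720 m.
I_cm = (2/5)mR² = 0.35325 kg·m², so I = I_cm + md² = 0.35325 + 0.88313 = 1.2364 kg·m².
L_eq = 1.2364/(1.670 × 0.72720) = 1.018 m.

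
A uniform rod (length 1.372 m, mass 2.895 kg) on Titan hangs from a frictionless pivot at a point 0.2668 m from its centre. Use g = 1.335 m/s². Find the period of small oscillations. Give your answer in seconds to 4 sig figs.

5.028 s

For a physical pendulum T = 2π√(I/(mgd)), with d = 0.26680 m from pivot to centre of mass.
I_cm = mL²/12 = 2.895 × 1.372²/12 = 0.45413 kg·m²; I = I_cm + md² = 0.45413 + 2.895 × 0.26680² = 0.66020 kg·m².
T = 2π√(0.66020/(2.895 × 1.335 × 0.26680)) = 5.028 s.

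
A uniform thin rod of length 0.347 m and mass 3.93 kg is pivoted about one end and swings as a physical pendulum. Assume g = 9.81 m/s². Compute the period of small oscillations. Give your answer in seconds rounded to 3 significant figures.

0.965 s

For a physical pendulum T = 2π√(I/(mgd)), with d = 0.1735 m from pivot to centre of mass.
I_cm = mL²/12 = 3.93 × 0.347²/12 = 0.03943 kg·m²; I = I_cm + md² = 0.03943 + 3.93 × 0.1735² = 0.1577 kg·m².
T = 2π√(0.1577/(3.93 × 9.81 × 0.1735)) = 0.965 s.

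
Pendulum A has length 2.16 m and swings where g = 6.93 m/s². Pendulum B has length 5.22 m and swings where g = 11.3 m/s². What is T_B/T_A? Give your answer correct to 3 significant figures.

T = 2π√(L/g), so T_B/T_A = √((L_B/g_B)/(L_A/g_A)) = √((5.22/11.3)/(2.16/6.93)) = 1.22.

1.22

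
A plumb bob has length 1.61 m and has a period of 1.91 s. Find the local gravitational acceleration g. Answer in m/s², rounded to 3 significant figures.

17.4 m/s²

From T = 2π√(L/g), g = 4π²L/T² = 4π² × 1.61/1.910² = 17.4 m/s².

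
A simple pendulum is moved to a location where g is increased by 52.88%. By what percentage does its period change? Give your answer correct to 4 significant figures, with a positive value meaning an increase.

T ∝ 1/√g, so T'/T = 1/√(1.5288) = 0.80877.
Percentage change in T = (0.80877 − 1) × 100% = -19.12%.

-19.12%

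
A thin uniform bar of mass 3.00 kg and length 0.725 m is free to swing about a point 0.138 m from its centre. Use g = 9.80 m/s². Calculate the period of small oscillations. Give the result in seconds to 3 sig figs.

For a physical pendulum T = 2π√(I/(mgd)), with d = 0.1380 m from pivot to centre of mass.
I_cm = mL²/12 = 3.00 × 0.725²/12 = 0.1314 kg·m²; I = I_cm + md² = 0.1314 + 3.00 × 0.1380² = 0.1885 kg·m².
T = 2π√(0.1885/(3.00 × 9.80 × 0.1380)) = 1.35 s.

1.35 s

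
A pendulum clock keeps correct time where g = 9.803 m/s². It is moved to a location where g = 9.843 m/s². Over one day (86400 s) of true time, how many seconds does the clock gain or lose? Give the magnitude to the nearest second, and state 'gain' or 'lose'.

gain 176 s

The clock's period scales as T ∝ 1/√g, so T'/T = √(9.803/9.843) = 0.997966.
In 86400 s of true time the clock registers 86400/0.997966 = 86576.1 s, so it gains 176 s.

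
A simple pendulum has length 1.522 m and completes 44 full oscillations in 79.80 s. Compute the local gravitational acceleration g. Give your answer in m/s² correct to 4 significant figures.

18.27 m/s²

T = 79.80/44 = 1.8136 s.
From T = 2π√(L/g), g = 4π²L/T² = 4π² × 1.522/1.8136² = 18.27 m/s².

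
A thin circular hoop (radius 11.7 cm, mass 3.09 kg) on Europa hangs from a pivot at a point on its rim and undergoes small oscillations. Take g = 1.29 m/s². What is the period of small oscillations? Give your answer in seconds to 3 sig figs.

I_cm = mr² = 0.04230 kg·m². The pivot is at distance d = 0.117 m from the centre of mass.
By the parallel-axis theorem, I = I_cm + md² = 0.04230 + 0.04230 = 0.08460 kg·m².
T = 2π√(I/(mgd)) = 2π√(0.08460/(3.09 × 1.29 × 0.117)) = 2.68 s.

2.68 s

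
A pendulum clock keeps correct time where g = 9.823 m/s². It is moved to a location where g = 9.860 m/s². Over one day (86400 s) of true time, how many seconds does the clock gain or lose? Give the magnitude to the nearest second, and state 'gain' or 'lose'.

gain 163 s

The clock's period scales as T ∝ 1/√g, so T'/T = √(9.823/9.860) = 0.998122.
In 86400 s of true time the clock registers 86400/0.998122 = 86562.6 s, so it gains 163 s.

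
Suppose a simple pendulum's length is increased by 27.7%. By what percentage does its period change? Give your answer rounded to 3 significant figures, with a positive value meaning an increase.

13.0%

T ∝ √L, so T'/T = √(1.277) = 1.130.
Percentage change in T = (1.130 − 1) × 100% = 13.0%.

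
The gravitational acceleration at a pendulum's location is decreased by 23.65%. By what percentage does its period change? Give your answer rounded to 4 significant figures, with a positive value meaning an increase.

14.44%

T ∝ 1/√g, so T'/T = 1/√(0.76350) = 1.1444.
Percentage change in T = (1.1444 − 1) × 100% = 14.44%.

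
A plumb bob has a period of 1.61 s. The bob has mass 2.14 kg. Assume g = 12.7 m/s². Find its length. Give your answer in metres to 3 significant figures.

0.834 m

From T = 2π√(L/g), L = gT²/(4π²) = 12.7 × 1.610²/(4π²) = 0.834 m.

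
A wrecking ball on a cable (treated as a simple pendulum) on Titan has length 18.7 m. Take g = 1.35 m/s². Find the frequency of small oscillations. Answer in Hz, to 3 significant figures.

T = 2π√(L/g) = 2π√(18.7/1.35) = 23.38 s, so f = 1/T = 0.0428 Hz.

0.0428 Hz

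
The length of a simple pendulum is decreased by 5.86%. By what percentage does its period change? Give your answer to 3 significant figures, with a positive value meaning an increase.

-2.97%

T ∝ √L, so T'/T = √(0.9414) = 0.9703.
Percentage change in T = (0.9703 − 1) × 100% = -2.97%.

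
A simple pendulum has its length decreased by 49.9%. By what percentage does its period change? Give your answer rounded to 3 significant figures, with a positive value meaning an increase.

T ∝ √L, so T'/T = √(0.5010) = 0.7078.
Percentage change in T = (0.7078 − 1) × 100% = -29.2%.

-29.2%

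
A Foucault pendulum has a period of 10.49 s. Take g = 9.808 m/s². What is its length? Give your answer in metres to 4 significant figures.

From T = 2π√(L/g), L = gT²/(4π²) = 9.808 × 10.490²/(4π²) = 27.34 m.

27.34 m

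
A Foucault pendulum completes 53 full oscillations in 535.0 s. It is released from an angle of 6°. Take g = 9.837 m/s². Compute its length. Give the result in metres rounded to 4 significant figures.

25.39 m

T = 535.0/53 = 10.094 s.
From T = 2π√(L/g), L = gT²/(4π²) = 9.837 × 10.094²/(4π²) = 25.39 m.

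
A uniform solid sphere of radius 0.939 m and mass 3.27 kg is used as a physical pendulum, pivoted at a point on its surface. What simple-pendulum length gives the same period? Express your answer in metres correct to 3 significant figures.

The equivalent simple-pendulum length is L_eq = I/(md), where I is about the pivot and d = 0.9390 m.
I_cm = (2/5)mR² = 1.153 kg·m², so I = I_cm + md² = 1.153 + 2.883 = 4.037 kg·m².
L_eq = 4.037/(3.27 × 0.9390) = 1.31 m.

1.31 m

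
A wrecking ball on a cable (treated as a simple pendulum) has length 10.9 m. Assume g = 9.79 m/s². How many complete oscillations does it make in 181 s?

T = 2π√(L/g) = 2π√(10.9/9.79) = 6.630 s.
Number of complete oscillations = ⌊181/6.630⌋ = ⌊27.30⌋ = 27.

27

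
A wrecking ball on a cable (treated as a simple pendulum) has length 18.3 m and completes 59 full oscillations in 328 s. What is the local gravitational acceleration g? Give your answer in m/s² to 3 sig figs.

23.4 m/s²

T = 328/59 = 5.559 s.
From T = 2π√(L/g), g = 4π²L/T² = 4π² × 18.3/5.559² = 23.4 m/s².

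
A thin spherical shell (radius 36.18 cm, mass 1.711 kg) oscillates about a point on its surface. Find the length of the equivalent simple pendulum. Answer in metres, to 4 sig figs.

The equivalent simple-pendulum length is L_eq = I/(md), where I is about the pivot and d = 0.36180 m.
I_cm = (2/3)mR² = 0.14931 kg·m², so I = I_cm + md² = 0.14931 + 0.22397 = 0.37328 kg·m².
L_eq = 0.37328/(1.711 × 0.36180) = 0.6030 m.

0.6030 m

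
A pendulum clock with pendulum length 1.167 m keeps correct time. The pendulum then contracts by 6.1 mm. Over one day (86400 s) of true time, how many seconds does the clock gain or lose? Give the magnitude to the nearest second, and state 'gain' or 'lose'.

T ∝ √L, so T'/T = √(1.16090/1.167) = 0.997383.
In 86400 s of true time the clock registers 86400/0.997383 = 86626.7 s, so it gains 227 s.

gain 227 s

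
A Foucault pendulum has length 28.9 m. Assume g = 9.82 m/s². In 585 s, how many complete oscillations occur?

T = 2π√(L/g) = 2π√(28.9/9.82) = 10.78 s.
Number of complete oscillations = ⌊585/10.78⌋ = ⌊54.27⌋ = 54.

54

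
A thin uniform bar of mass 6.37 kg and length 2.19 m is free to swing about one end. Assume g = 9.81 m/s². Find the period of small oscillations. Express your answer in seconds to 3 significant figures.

2.42 s

For a physical pendulum T = 2π√(I/(mgd)), with d = 1.095 m from pivot to centre of mass.
I_cm = mL²/12 = 6.37 × 2.19²/12 = 2.546 kg·m²; I = I_cm + md² = 2.546 + 6.37 × 1.095² = 10.18 kg·m².
T = 2π√(10.18/(6.37 × 9.81 × 1.095)) = 2.42 s.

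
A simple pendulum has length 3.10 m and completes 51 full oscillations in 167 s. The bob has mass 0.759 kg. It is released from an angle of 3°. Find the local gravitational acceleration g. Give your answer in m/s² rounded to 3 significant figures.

11.4 m/s²

T = 167/51 = 3.275 s.
From T = 2π√(L/g), g = 4π²L/T² = 4π² × 3.10/3.275² = 11.4 m/s².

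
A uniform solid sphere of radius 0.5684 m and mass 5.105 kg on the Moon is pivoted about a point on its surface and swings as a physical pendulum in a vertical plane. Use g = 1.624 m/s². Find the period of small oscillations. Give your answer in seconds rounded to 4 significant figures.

I_cm = (2/5)mr² = 0.65973 kg·m². The pivot is at distance d = 0.5684 m from the centre of mass.
By the parallel-axis theorem, I = I_cm + md² = 0.65973 + 1.6493 = 2.3090 kg·m².
T = 2π√(I/(mgd)) = 2π√(2.3090/(5.105 × 1.624 × 0.5684)) = 4.398 s.

4.398 s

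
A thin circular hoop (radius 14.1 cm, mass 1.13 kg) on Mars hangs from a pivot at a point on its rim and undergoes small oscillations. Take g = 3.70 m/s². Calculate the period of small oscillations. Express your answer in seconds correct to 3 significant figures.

I_cm = mr² = 0.02247 kg·m². The pivot is at distance d = 0.141 m from the centre of mass.
By the parallel-axis theorem, I = I_cm + md² = 0.02247 + 0.02247 = 0.04493 kg·m².
T = 2π√(I/(mgd)) = 2π√(0.04493/(1.13 × 3.70 × 0.141)) = 1.73 s.

1.73 s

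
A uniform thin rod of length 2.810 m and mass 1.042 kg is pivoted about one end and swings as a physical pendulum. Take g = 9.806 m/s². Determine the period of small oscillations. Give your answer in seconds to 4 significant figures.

2.746 s

For a physical pendulum T = 2π√(I/(mgd)), with d = 1.4050 m from pivot to centre of mass.
I_cm = mL²/12 = 1.042 × 2.810²/12 = 0.68564 kg·m²; I = I_cm + md² = 0.68564 + 1.042 × 1.4050² = 2.7426 kg·m².
T = 2π√(2.7426/(1.042 × 9.806 × 1.4050)) = 2.746 s.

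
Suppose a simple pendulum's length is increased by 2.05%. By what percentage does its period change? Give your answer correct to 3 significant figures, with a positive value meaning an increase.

T ∝ √L, so T'/T = √(1.020) = 1.010.
Percentage change in T = (1.010 − 1) × 100% = 1.02%.

1.02%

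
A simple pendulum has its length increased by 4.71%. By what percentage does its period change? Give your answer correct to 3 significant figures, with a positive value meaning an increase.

2.33%

T ∝ √L, so T'/T = √(1.047) = 1.023.
Percentage change in T = (1.023 − 1) × 100% = 2.33%.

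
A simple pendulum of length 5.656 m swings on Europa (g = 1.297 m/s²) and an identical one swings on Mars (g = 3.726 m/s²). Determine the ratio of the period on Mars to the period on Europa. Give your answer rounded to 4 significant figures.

0.5900

T ∝ 1/√g, so T₂/T₁ = √(g₁/g₂) = √(1.297/3.726) = 0.5900.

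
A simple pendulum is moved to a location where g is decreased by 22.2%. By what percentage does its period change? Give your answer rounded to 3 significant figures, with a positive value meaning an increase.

13.4%

T ∝ 1/√g, so T'/T = 1/√(0.7780) = 1.134.
Percentage change in T = (1.134 − 1) × 100% = 13.4%.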